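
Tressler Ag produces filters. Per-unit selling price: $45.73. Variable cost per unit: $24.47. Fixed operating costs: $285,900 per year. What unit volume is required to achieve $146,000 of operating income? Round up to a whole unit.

Each unit contributes $45.73 − $24.47 = $21.26.
Need Q such that Q × $21.26 − $285,900 = $146,000, i.e. Q = $431,900 / $21.26 = 20,315.15 → 20,316.

20,316 filters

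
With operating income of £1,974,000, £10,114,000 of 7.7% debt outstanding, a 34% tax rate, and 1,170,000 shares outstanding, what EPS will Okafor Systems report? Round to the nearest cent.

Interest = £778,778.00, so EBT = £1,974,000 − £778,778.00 = £1,195,222.00.
Net income = £1,195,222.00 × (1 − 0.34) = £788,846.52.
EPS = £788,846.52 ÷ 1,170,000 = £0.67.

£0.67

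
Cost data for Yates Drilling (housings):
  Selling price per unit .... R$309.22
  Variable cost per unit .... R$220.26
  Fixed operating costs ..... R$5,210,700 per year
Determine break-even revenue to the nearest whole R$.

Contribution margin per unit = R$309.22 − R$220.26 = R$88.96, a CM ratio of R$88.96 ÷ R$309.22 = 0.2877.
Break-even revenue = fixed costs × price ÷ CM = R$5,210,700 × R$309.22 ÷ R$88.96 = R$18,112,103.

R$18,112,103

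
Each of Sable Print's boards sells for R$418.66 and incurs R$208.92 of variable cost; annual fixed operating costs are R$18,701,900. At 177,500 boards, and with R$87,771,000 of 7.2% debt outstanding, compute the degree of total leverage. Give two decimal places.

3.05

Contribution at this volume is 177,500 × R$209.74 = R$37,228,850.00.
EBIT = R$37,228,850.00 − R$18,701,900 = R$18,526,950.00. Interest = R$6,319,512.00, so EBIT − I = R$12,207,438.00.
DCL = contribution ÷ (EBIT − I) = R$37,228,850.00 ÷ R$12,207,438.00 = 3.0497.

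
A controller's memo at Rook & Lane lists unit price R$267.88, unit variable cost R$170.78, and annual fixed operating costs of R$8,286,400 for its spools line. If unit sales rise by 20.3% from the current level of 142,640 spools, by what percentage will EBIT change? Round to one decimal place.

At 142,640 units, contribution = 142,640 × R$97.10 = R$13,850,344.00.
Subtracting fixed costs: EBIT = R$13,850,344.00 − R$8,286,400 = R$5,563,944.00.
So DOL = total CM / EBIT = R$13,850,344.00 / R$5,563,944.00 = 2.4893.
Operating income changes by 2.4893 × +20.3% = +50.5%.

+50.5%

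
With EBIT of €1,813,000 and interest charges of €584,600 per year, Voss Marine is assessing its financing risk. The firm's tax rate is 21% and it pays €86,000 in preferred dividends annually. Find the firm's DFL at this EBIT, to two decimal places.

Interest = €584,600.00.
Preferred dividends grossed up pre-tax: €86,000 / (1 − 0.21) = €108,860.76.
DFL = EBIT ÷ [EBIT − I − D_p/(1−t)] = €1,813,000 ÷ [€1,813,000 − €584,600.00 − €108,860.76] = €1,813,000 ÷ €1,119,539.24 = 1.6194.

1.62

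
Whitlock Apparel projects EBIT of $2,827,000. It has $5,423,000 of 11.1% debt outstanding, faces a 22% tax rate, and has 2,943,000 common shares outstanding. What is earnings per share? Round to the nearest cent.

$0.59

Interest = $601,953.00, so EBT = $2,827,000 − $601,953.00 = $2,225,047.00.
After tax at 22%: net income = $2,225,047.00 × 0.78 = $1,735,536.66.
EPS = $1,735,536.66 ÷ 2,943,000 = $0.59.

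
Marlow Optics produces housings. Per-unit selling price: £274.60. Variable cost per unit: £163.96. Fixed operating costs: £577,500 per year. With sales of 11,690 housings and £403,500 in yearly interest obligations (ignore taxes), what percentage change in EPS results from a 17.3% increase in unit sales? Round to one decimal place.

At 11,690 units, contribution = 11,690 × £110.64 = £1,293,381.60.
Subtracting fixed costs: EBIT = £1,293,381.60 − £577,500 = £715,881.60.
Interest = £403,500.00, so EBIT − I = £312,381.60.
DCL = total CM / (EBIT − I) = £1,293,381.60 / £312,381.60 = 4.1404.
EPS therefore changes by 4.1404 × (+17.3%) = +71.6%.

+71.6%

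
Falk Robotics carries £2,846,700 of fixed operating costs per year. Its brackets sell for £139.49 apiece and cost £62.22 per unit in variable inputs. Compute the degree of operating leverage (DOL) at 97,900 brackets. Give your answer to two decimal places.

Total contribution margin = 97,900 × £77.27 = £7,564,733.00.
Operating income = contribution − fixed costs = £7,564,733.00 − £2,846,700 = £4,718,033.00.
DOL = contribution ÷ EBIT = £7,564,733.00 ÷ £4,718,033.00 = 1.6034.

1.60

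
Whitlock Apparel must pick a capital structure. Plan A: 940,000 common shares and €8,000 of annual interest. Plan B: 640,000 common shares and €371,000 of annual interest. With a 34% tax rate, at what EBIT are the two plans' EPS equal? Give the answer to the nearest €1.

Set EPS_A = EPS_B: (EBIT − €8,000)(1 − 0.34) ÷ 940,000 = (EBIT − €371,000)(1 − 0.34) ÷ 640,000.
The (1 − t) factor cancels: (EBIT − 8,000) × 640,000 = (EBIT − 371,000) × 940,000.
Solving, EBIT = (371,000·940,000 − 8,000·640,000) / (940,000 − 640,000) = 343,620,000,000 / 300,000 = 1,145,400.00.

€1,145,400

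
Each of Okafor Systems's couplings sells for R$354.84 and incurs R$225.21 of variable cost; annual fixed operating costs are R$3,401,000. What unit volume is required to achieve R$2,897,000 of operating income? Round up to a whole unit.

Contribution margin per unit = R$354.84 − R$225.21 = R$129.63.
Required volume = (fixed costs + target profit) ÷ CM = (R$3,401,000 + R$2,897,000) ÷ R$129.63 = 48,584.43, so 48,585 couplings.

48,585 couplings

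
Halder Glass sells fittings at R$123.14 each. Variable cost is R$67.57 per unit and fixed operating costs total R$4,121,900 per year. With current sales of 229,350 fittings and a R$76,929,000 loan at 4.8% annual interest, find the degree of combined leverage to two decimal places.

2.58

Total contribution margin = 229,350 × R$55.57 = R$12,744,979.50.
EBIT = R$12,744,979.50 − R$4,121,900 = R$8,623,079.50. Interest = R$3,692,592.00, so EBIT − I = R$4,930,487.50.
DCL = contribution ÷ (EBIT − I) = R$12,744,979.50 ÷ R$4,930,487.50 = 2.5849.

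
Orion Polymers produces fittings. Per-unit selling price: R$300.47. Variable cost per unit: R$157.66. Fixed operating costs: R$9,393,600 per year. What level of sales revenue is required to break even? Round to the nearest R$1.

R$19,763,987

CM per unit = R$300.47 − R$157.66 = R$142.81; CM ratio = R$142.81 / R$300.47 = 0.4753.
Break-even sales = FC ÷ CM ratio = R$9,393,600 × R$300.47 / R$142.81 = R$19,763,987.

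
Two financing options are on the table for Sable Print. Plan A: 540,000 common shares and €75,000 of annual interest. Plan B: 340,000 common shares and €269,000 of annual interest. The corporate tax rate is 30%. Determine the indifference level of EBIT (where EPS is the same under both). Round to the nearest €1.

At indifference, (EBIT − 75,000)(1 − t)/540,000 = (EBIT − 269,000)(1 − t)/340,000.
Cancelling (1 − t) and cross-multiplying: 340,000·(EBIT − 75,000) = 540,000·(EBIT − 269,000).
EBIT × (540,000 − 340,000) = 269,000 × 540,000 − 75,000 × 340,000 = 119,760,000,000, so EBIT = 119,760,000,000 ÷ 200,000 = 598,800.00.

€598,800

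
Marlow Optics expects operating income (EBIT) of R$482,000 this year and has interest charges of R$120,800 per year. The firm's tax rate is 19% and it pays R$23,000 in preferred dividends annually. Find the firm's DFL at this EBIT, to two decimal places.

Annual interest charges come to R$120,800.00.
Pre-tax preferred-dividend burden = R$23,000 ÷ (1 − 0.19) = R$28,395.06.
DFL = EBIT ÷ [EBIT − I − D_p/(1−t)] = R$482,000 ÷ [R$482,000 − R$120,800.00 − R$28,395.06] = R$482,000 ÷ R$332,804.94 = 1.4483.

1.45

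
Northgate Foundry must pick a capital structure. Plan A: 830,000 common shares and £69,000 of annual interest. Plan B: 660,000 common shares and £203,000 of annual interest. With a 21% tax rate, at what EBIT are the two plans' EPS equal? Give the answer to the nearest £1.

£723,235

Set EPS_A = EPS_B: (EBIT − £69,000)(1 − 0.21) ÷ 830,000 = (EBIT − £203,000)(1 − 0.21) ÷ 660,000.
Cancelling (1 − t) and cross-multiplying: 660,000·(EBIT − 69,000) = 830,000·(EBIT − 203,000).
EBIT × (830,000 − 660,000) = 203,000 × 830,000 − 69,000 × 660,000 = 122,950,000,000, so EBIT = 122,950,000,000 ÷ 170,000 = 723,235.29.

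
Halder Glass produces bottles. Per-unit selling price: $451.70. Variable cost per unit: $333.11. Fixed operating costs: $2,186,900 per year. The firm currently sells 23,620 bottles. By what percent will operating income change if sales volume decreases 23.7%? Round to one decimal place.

-108.1%

Contribution at this volume is 23,620 × $118.59 = $2,801,095.80.
Subtracting fixed costs: EBIT = $2,801,095.80 − $2,186,900 = $614,195.80.
Degree of operating leverage = $2,801,095.80 / $614,195.80 = 4.5606.
Operating income changes by 4.5606 × -23.7% = -108.1%.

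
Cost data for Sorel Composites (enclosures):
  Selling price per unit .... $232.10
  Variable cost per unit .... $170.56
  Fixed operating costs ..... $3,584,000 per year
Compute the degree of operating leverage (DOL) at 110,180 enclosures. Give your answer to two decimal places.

2.12

Contribution at this volume is 110,180 × $61.54 = $6,780,477.20.
Operating income = contribution − fixed costs = $6,780,477.20 − $3,584,000 = $3,196,477.20.
Degree of operating leverage = $6,780,477.20 / $3,196,477.20 = 2.1212.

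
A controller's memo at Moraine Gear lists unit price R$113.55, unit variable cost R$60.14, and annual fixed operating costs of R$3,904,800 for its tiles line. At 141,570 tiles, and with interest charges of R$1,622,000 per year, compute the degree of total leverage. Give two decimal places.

3.72

Contribution at this volume is 141,570 × R$53.41 = R$7,561,253.70.
Subtracting fixed costs: EBIT = R$7,561,253.70 − R$3,904,800 = R$3,656,453.70. Interest = R$1,622,000.00, so EBIT − I = R$2,034,453.70.
Degree of total leverage = total CM / (EBIT − interest) = R$7,561,253.70 / R$2,034,453.70 = 3.7166.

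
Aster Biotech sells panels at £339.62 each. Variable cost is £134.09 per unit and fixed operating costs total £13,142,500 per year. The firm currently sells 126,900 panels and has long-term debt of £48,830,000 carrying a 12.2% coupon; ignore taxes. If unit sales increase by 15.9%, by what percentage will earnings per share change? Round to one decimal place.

+59.4%

At 126,900 units, contribution = 126,900 × £205.53 = £26,081,757.00.
Subtracting fixed costs: EBIT = £26,081,757.00 − £13,142,500 = £12,939,257.00.
After interest of £5,957,260.00, pre-tax earnings = £6,981,997.00.
Degree of combined leverage = contribution ÷ (EBIT − I) = £26,081,757.00 ÷ £6,981,997.00 = 3.7356.
EPS therefore changes by 3.7356 × (+15.9%) = +59.4%.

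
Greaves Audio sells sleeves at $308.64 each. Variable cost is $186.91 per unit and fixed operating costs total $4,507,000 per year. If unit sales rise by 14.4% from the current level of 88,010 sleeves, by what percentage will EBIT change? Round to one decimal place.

At 88,010 units, contribution = 88,010 × $121.73 = $10,713,457.30.
EBIT = $10,713,457.30 − $4,507,000 = $6,206,457.30.
Degree of operating leverage = $10,713,457.30 / $6,206,457.30 = 1.7262.
%ΔEBIT = DOL × %ΔSales = 1.7262 × +14.4% = +24.9%.

+24.9%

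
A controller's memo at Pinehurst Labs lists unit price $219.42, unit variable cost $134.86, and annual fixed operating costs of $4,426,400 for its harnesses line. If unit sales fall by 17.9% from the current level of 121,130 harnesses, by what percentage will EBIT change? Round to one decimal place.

-31.5%

Contribution at this volume is 121,130 × $84.56 = $10,242,752.80.
Operating income = contribution − fixed costs = $10,242,752.80 − $4,426,400 = $5,816,352.80.
So DOL = total CM / EBIT = $10,242,752.80 / $5,816,352.80 = 1.7610.
Operating income changes by 1.7610 × -17.9% = -31.5%.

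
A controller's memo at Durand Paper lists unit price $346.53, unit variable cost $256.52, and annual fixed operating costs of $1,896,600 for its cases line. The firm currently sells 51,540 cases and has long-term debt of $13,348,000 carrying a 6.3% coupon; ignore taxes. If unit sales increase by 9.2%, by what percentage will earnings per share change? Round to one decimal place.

Contribution at this volume is 51,540 × $90.01 = $4,639,115.40.
Subtracting fixed costs: EBIT = $4,639,115.40 − $1,896,600 = $2,742,515.40.
After interest of $840,924.00, pre-tax earnings = $1,901,591.40.
DCL = total CM / (EBIT − I) = $4,639,115.40 / $1,901,591.40 = 2.4396.
EPS therefore changes by 2.4396 × (+9.2%) = +22.4%.

+22.4%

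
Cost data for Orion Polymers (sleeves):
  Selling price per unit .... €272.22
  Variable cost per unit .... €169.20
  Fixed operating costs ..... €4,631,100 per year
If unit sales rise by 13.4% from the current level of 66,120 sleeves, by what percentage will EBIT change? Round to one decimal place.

Total contribution margin = 66,120 × €103.02 = €6,811,682.40.
Subtracting fixed costs: EBIT = €6,811,682.40 − €4,631,100 = €2,180,582.40.
Degree of operating leverage = €6,811,682.40 / €2,180,582.40 = 3.1238.
Operating income changes by 3.1238 × +13.4% = +41.9%.

+41.9%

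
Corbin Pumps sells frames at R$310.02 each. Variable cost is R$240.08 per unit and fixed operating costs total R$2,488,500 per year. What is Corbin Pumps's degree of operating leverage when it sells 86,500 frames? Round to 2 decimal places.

At 86,500 units, contribution = 86,500 × R$69.94 = R$6,049,810.00.
EBIT = R$6,049,810.00 − R$2,488,500 = R$3,561,310.00.
DOL = contribution ÷ EBIT = R$6,049,810.00 ÷ R$3,561,310.00 = 1.6988.

1.70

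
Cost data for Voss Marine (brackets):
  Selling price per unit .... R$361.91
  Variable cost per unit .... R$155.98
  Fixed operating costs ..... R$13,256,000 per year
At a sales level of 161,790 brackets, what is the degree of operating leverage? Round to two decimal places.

Contribution at this volume is 161,790 × R$205.93 = R$33,317,414.70.
EBIT = R$33,317,414.70 − R$13,256,000 = R$20,061,414.70.
DOL = contribution ÷ EBIT = R$33,317,414.70 ÷ R$20,061,414.70 = 1.6608.

1.66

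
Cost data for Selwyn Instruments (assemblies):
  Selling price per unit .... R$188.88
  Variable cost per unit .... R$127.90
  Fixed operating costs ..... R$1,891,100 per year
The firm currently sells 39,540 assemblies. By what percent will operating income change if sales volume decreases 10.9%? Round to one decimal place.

Total contribution margin = 39,540 × R$60.98 = R$2,411,149.20.
Subtracting fixed costs: EBIT = R$2,411,149.20 − R$1,891,100 = R$520,049.20.
So DOL = total CM / EBIT = R$2,411,149.20 / R$520,049.20 = 4.6364.
Operating income changes by 4.6364 × -10.9% = -50.5%.

-50.5%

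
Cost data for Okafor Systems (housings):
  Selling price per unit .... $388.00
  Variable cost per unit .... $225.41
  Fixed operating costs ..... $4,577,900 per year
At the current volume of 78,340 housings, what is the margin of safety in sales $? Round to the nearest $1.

Contribution margin per unit = $388.00 − $225.41 = $162.59. Break-even units = $4,577,900 ÷ $162.59 = 28,156.10; break-even revenue = 28,156.10 × $388.00 = $10,924,566.09.
Actual sales revenue = 78,340 × $388.00 = $30,395,920.00.
Margin of safety = $30,395,920.00 − $10,924,566.09 = $19,471,354.

$19,471,354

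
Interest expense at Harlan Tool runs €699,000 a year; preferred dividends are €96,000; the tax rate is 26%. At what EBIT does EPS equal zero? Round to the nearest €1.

€828,730

Grossing the preferred dividend up to pre-tax terms: €96,000 / (1 − 0.26) = €129,729.73.
EPS = 0 when EBIT covers interest plus the pre-tax preferred burden: €699,000 + €129,729.73 = €828,729.73.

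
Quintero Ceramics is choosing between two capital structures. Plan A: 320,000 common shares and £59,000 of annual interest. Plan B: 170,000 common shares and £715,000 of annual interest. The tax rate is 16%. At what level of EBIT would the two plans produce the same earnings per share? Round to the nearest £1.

Set EPS_A = EPS_B: (EBIT − £59,000)(1 − 0.16) ÷ 320,000 = (EBIT − £715,000)(1 − 0.16) ÷ 170,000.
The (1 − t) factor cancels: (EBIT − 59,000) × 170,000 = (EBIT − 715,000) × 320,000.
EBIT × (320,000 − 170,000) = 715,000 × 320,000 − 59,000 × 170,000 = 218,770,000,000, so EBIT = 218,770,000,000 ÷ 150,000 = 1,458,466.67.

£1,458,467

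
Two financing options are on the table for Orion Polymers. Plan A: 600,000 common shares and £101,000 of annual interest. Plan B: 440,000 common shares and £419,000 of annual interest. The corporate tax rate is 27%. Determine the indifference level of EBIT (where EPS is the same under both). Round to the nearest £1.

£1,293,500

Set EPS_A = EPS_B: (EBIT − £101,000)(1 − 0.27) ÷ 600,000 = (EBIT − £419,000)(1 − 0.27) ÷ 440,000.
The (1 − t) factor cancels: (EBIT − 101,000) × 440,000 = (EBIT − 419,000) × 600,000.
EBIT × (600,000 − 440,000) = 419,000 × 600,000 − 101,000 × 440,000 = 206,960,000,000, so EBIT = 206,960,000,000 ÷ 160,000 = 1,293,500.00.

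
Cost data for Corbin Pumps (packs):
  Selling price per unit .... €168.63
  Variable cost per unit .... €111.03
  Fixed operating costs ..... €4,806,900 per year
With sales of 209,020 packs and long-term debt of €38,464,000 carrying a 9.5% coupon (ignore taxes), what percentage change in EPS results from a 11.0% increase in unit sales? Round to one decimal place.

+37.0%

At 209,020 units, contribution = 209,020 × €57.60 = €12,039,552.00.
EBIT = €12,039,552.00 − €4,806,900 = €7,232,652.00.
After interest of €3,654,080.00, pre-tax earnings = €3,578,572.00.
DCL = total CM / (EBIT − I) = €12,039,552.00 / €3,578,572.00 = 3.3643.
%ΔEPS = DCL × %ΔSales = 3.3643 × +11.0% = +37.0%.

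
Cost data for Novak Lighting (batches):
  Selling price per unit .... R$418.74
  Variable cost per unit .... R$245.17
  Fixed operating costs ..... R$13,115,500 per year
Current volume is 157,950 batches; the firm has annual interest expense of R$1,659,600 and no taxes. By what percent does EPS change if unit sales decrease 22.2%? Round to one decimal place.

Contribution at this volume is 157,950 × R$173.57 = R$27,415,381.50.
Operating income = contribution − fixed costs = R$27,415,381.50 − R$13,115,500 = R$14,299,881.50.
Interest = R$1,659,600.00, so EBIT − I = R$12,640,281.50.
Degree of combined leverage = contribution ÷ (EBIT − I) = R$27,415,381.50 ÷ R$12,640,281.50 = 2.1689.
%ΔEPS = DCL × %ΔSales = 2.1689 × -22.2% = -48.1%.

-48.1%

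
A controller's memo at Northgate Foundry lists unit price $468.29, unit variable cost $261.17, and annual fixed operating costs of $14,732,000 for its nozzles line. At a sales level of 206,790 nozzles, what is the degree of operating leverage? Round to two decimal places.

1.52

Contribution at this volume is 206,790 × $207.12 = $42,830,344.80.
Subtracting fixed costs: EBIT = $42,830,344.80 − $14,732,000 = $28,098,344.80.
So DOL = total CM / EBIT = $42,830,344.80 / $28,098,344.80 = 1.5243.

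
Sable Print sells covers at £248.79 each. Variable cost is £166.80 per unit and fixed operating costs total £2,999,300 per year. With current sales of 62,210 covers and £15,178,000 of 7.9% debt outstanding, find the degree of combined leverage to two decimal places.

At 62,210 units, contribution = 62,210 × £81.99 = £5,100,597.90.
Operating income = contribution − fixed costs = £5,100,597.90 − £2,999,300 = £2,101,297.90. Interest = £1,199,062.00, so EBIT − I = £902,235.90.
Degree of total leverage = total CM / (EBIT − interest) = £5,100,597.90 / £902,235.90 = 5.6533.

5.65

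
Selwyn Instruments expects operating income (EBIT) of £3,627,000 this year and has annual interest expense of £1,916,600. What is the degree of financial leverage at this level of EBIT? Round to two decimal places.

2.12

Interest = £1,916,600.00.
Degree of financial leverage = EBIT / (EBIT − interest) = £3,627,000 / £1,710,400.00 = 2.1206.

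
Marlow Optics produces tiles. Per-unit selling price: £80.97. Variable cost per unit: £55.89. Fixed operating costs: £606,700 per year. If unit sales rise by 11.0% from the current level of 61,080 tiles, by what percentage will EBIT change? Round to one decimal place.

+18.2%

Contribution at this volume is 61,080 × £25.08 = £1,531,886.40.
Subtracting fixed costs: EBIT = £1,531,886.40 − £606,700 = £925,186.40.
So DOL = total CM / EBIT = £1,531,886.40 / £925,186.40 = 1.6558.
So EBIT moves 1.6558 × (+11.0%) = +18.2%.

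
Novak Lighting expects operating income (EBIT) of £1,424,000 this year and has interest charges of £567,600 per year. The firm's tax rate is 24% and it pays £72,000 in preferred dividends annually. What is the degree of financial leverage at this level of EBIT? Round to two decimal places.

1.87

Interest = £567,600.00.
Pre-tax preferred-dividend burden = £72,000 ÷ (1 − 0.24) = £94,736.84.
DFL = EBIT ÷ [EBIT − I − D_p/(1−t)] = £1,424,000 ÷ [£1,424,000 − £567,600.00 − £94,736.84] = £1,424,000 ÷ £761,663.16 = 1.8696.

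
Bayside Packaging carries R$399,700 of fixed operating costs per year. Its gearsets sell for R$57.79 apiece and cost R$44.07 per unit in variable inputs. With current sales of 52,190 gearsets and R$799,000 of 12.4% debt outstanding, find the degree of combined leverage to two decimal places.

3.30

Total contribution margin = 52,190 × R$13.72 = R$716,046.80.
Subtracting fixed costs: EBIT = R$716,046.80 − R$399,700 = R$316,346.80. Interest = R$99,076.00, so EBIT − I = R$217,270.80.
DCL = contribution ÷ (EBIT − I) = R$716,046.80 ÷ R$217,270.80 = 3.2956.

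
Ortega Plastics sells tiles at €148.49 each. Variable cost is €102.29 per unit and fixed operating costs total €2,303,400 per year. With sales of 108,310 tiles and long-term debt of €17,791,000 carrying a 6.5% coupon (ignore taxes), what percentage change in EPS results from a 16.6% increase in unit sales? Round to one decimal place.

Total contribution margin = 108,310 × €46.20 = €5,003,922.00.
EBIT = €5,003,922.00 − €2,303,400 = €2,700,522.00.
After interest of €1,156,415.00, pre-tax earnings = €1,544,107.00.
Degree of combined leverage = contribution ÷ (EBIT − I) = €5,003,922.00 ÷ €1,544,107.00 = 3.2407.
%ΔEPS = DCL × %ΔSales = 3.2407 × +16.6% = +53.8%.

+53.8%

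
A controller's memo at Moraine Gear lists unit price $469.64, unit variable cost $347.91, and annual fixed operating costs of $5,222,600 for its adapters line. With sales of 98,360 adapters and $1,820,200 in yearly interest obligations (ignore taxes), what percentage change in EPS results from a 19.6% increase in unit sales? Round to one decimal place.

+47.6%

Contribution at this volume is 98,360 × $121.73 = $11,973,362.80.
Subtracting fixed costs: EBIT = $11,973,362.80 − $5,222,600 = $6,750,762.80.
Interest = $1,820,200.00, so EBIT − I = $4,930,562.80.
Degree of combined leverage = contribution ÷ (EBIT − I) = $11,973,362.80 ÷ $4,930,562.80 = 2.4284.
EPS therefore changes by 2.4284 × (+19.6%) = +47.6%.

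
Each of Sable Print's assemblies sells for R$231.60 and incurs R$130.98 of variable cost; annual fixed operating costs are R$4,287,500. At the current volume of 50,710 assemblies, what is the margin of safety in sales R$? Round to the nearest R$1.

R$1,875,772

Unit CM = price − variable cost = R$231.60 − R$130.98 = R$100.62. Break-even units = R$4,287,500 ÷ R$100.62 = 42,610.81; break-even revenue = 42,610.81 × R$231.60 = R$9,868,664.28.
Current sales = 50,710 × R$231.60 = R$11,744,436.00.
Margin of safety = R$11,744,436.00 − R$9,868,664.28 = R$1,875,772.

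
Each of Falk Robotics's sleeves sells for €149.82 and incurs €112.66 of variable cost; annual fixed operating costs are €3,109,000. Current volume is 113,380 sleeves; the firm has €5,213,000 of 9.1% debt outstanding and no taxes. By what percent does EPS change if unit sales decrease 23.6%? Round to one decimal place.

At 113,380 units, contribution = 113,380 × €37.16 = €4,213,200.80.
EBIT = €4,213,200.80 − €3,109,000 = €1,104,200.80.
After interest of €474,383.00, pre-tax earnings = €629,817.80.
DCL = total CM / (EBIT − I) = €4,213,200.80 / €629,817.80 = 6.6896.
%ΔEPS = DCL × %ΔSales = 6.6896 × -23.6% = -157.9%.

-157.9%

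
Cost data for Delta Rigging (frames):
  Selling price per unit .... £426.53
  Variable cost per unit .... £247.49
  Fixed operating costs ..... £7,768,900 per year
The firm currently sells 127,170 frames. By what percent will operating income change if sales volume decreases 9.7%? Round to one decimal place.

Total contribution margin = 127,170 × £179.04 = £22,768,516.80.
EBIT = £22,768,516.80 − £7,768,900 = £14,999,616.80.
So DOL = total CM / EBIT = £22,768,516.80 / £14,999,616.80 = 1.5179.
So EBIT moves 1.5179 × (-9.7%) = -14.7%.

-14.7%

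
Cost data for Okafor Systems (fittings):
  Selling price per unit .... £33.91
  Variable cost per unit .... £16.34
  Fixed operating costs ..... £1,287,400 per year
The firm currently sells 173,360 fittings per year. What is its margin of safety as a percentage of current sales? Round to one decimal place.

Each unit contributes £33.91 − £16.34 = £17.57. Break-even units = £1,287,400 ÷ £17.57 = 73,272.62; break-even revenue = 73,272.62 × £33.91 = £2,484,674.67.
Current sales = 173,360 × £33.91 = £5,878,637.60.
Margin of safety = (£5,878,637.60 − £2,484,674.67) ÷ £5,878,637.60 = 57.7%.

57.7%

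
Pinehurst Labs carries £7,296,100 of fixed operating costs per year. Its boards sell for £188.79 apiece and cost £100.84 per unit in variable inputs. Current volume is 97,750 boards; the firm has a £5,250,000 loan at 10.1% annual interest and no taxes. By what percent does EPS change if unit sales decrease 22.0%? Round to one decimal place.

-245.4%

At 97,750 units, contribution = 97,750 × £87.95 = £8,597,112.50.
EBIT = £8,597,112.50 − £7,296,100 = £1,301,012.50.
After interest of £530,250.00, pre-tax earnings = £770,762.50.
Degree of combined leverage = contribution ÷ (EBIT − I) = £8,597,112.50 ÷ £770,762.50 = 11.1540.
%ΔEPS = DCL × %ΔSales = 11.1540 × -22.0% = -245.4%.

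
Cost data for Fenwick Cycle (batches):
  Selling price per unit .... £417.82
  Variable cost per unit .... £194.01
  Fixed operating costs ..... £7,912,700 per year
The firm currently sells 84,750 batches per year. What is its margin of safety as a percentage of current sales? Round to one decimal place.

Unit CM = price − variable cost = £417.82 − £194.01 = £223.81. Break-even units = £7,912,700 ÷ £223.81 = 35,354.54; break-even revenue = 35,354.54 × £417.82 = £14,771,834.65.
Actual sales revenue = 84,750 × £417.82 = £35,410,245.00.
Margin of safety = (£35,410,245.00 − £14,771,834.65) ÷ £35,410,245.00 = 58.3%.

58.3%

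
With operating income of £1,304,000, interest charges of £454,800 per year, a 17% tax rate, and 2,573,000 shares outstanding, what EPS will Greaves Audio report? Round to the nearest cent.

Interest = £454,800.00, so EBT = £1,304,000 − £454,800.00 = £849,200.00.
After tax at 17%: net income = £849,200.00 × 0.83 = £704,836.00.
Per share: £704,836.00 / 2,573,000 shares = £0.27.

£0.27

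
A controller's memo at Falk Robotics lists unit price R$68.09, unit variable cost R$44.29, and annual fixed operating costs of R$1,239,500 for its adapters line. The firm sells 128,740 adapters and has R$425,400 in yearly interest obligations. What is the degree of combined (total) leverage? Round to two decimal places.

At 128,740 units, contribution = 128,740 × R$23.80 = R$3,064,012.00.
Operating income = contribution − fixed costs = R$3,064,012.00 − R$1,239,500 = R$1,824,512.00. Interest = R$425,400.00.
DOL = R$3,064,012.00 ÷ R$1,824,512.00 = 1.6794; DFL = R$1,824,512.00 ÷ R$1,399,112.00 = 1.3040.
DCL = DOL × DFL = 1.6794 × 1.3040 = 2.1899.

2.19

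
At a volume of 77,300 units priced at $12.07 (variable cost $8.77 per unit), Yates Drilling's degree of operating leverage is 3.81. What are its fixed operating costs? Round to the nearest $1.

At 77,300 units, contribution = 77,300 × $3.30 = $255,090.00.
Since DOL = CM ÷ EBIT, EBIT = $255,090.00 ÷ 3.81 = $66,952.76.
Fixed costs = CM − EBIT = $255,090.00 − $66,952.76 = $188,137.

$188,137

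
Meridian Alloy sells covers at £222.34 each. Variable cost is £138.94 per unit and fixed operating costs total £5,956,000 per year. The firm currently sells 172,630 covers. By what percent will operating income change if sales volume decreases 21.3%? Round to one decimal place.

-36.3%

At 172,630 units, contribution = 172,630 × £83.40 = £14,397,342.00.
Operating income = contribution − fixed costs = £14,397,342.00 − £5,956,000 = £8,441,342.00.
So DOL = total CM / EBIT = £14,397,342.00 / £8,441,342.00 = 1.7056.
Operating income changes by 1.7056 × -21.3% = -36.3%.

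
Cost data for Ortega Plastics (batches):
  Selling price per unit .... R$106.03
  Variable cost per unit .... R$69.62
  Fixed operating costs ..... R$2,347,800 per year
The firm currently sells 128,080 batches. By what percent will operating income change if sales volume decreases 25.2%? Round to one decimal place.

-50.8%

Contribution at this volume is 128,080 × R$36.41 = R$4,663,392.80.
Operating income = contribution − fixed costs = R$4,663,392.80 − R$2,347,800 = R$2,315,592.80.
Degree of operating leverage = R$4,663,392.80 / R$2,315,592.80 = 2.0139.
Operating income changes by 2.0139 × -25.2% = -50.8%.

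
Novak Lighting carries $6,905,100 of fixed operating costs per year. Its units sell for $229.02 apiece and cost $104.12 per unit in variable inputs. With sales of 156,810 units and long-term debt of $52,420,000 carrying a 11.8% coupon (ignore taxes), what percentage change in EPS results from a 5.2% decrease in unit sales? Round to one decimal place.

-15.7%

Contribution at this volume is 156,810 × $124.90 = $19,585,569.00.
Subtracting fixed costs: EBIT = $19,585,569.00 − $6,905,100 = $12,680,469.00.
After interest of $6,185,560.00, pre-tax earnings = $6,494,909.00.
DCL = total CM / (EBIT − I) = $19,585,569.00 / $6,494,909.00 = 3.0155.
EPS therefore changes by 3.0155 × (-5.2%) = -15.7%.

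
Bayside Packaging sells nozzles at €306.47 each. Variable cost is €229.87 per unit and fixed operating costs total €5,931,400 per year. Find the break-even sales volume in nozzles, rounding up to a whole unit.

77,434 nozzles

Unit CM = price − variable cost = €306.47 − €229.87 = €76.60.
Units to break even: €5,931,400 ÷ €76.60 = 77,433.42, rounded up to 77,434.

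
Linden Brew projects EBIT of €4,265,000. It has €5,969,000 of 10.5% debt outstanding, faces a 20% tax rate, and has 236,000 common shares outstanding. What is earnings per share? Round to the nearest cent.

Pre-tax income = €4,265,000 − €626,745.00 = €3,638,255.00.
Net income = €3,638,255.00 × (1 − 0.20) = €2,910,604.00.
Per share: €2,910,604.00 / 236,000 shares = €12.33.

€12.33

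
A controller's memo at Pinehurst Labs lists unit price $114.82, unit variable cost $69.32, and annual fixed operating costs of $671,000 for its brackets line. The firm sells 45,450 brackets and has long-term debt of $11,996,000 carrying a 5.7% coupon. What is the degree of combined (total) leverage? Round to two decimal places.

2.90

Total contribution margin = 45,450 × $45.50 = $2,067,975.00.
EBIT = $2,067,975.00 − $671,000 = $1,396,975.00. Interest = $683,772.00, so EBIT − I = $713,203.00.
Degree of total leverage = total CM / (EBIT − interest) = $2,067,975.00 / $713,203.00 = 2.8996.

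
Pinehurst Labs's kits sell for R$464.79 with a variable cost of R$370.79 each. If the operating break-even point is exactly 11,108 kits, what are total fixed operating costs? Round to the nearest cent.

R$1,044,152.00

Each unit contributes R$464.79 − R$370.79 = R$94.00.
Fixed costs = break-even units × CM = 11,108 × R$94.00 = R$1,044,152.00.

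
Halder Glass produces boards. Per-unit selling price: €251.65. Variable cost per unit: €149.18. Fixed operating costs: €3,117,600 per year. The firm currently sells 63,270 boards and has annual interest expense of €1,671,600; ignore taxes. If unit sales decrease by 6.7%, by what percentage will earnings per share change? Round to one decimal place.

Contribution at this volume is 63,270 × €102.47 = €6,483,276.90.
EBIT = €6,483,276.90 − €3,117,600 = €3,365,676.90.
After interest of €1,671,600.00, pre-tax earnings = €1,694,076.90.
DCL = total CM / (EBIT − I) = €6,483,276.90 / €1,694,076.90 = 3.8270.
%ΔEPS = DCL × %ΔSales = 3.8270 × -6.7% = -25.6%.

-25.6%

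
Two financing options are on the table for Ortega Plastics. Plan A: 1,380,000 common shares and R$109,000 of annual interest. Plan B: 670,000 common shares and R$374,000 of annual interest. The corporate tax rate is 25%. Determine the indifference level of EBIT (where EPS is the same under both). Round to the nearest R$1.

R$624,070

At indifference, (EBIT − 109,000)(1 − t)/1,380,000 = (EBIT − 374,000)(1 − t)/670,000.
The (1 − t) factor cancels: (EBIT − 109,000) × 670,000 = (EBIT − 374,000) × 1,380,000.
EBIT × (1,380,000 − 670,000) = 374,000 × 1,380,000 − 109,000 × 670,000 = 443,090,000,000, so EBIT = 443,090,000,000 ÷ 710,000 = 624,070.42.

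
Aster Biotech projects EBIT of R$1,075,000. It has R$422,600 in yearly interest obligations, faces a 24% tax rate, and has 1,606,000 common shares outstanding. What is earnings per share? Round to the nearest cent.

Interest = R$422,600.00, so EBT = R$1,075,000 − R$422,600.00 = R$652,400.00.
Net income = R$652,400.00 × (1 − 0.24) = R$495,824.00.
EPS = R$495,824.00 ÷ 1,606,000 = R$0.31.

R$0.31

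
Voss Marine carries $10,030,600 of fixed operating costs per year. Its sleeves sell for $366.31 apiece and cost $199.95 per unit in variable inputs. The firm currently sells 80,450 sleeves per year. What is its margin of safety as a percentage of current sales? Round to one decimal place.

Each unit contributes $366.31 − $199.95 = $166.36. Break-even units = $10,030,600 ÷ $166.36 = 60,294.54; break-even revenue = 60,294.54 × $366.31 = $22,086,493.66.
Actual sales revenue = 80,450 × $366.31 = $29,469,639.50.
Margin of safety = ($29,469,639.50 − $22,086,493.66) ÷ $29,469,639.50 = 25.1%.

25.1%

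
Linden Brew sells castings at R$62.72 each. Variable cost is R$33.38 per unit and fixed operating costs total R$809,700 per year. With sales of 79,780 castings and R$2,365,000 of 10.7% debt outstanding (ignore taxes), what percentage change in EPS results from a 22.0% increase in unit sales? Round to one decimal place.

+40.3%

At 79,780 units, contribution = 79,780 × R$29.34 = R$2,340,745.20.
Operating income = contribution − fixed costs = R$2,340,745.20 − R$809,700 = R$1,531,045.20.
Interest = R$253,055.00, so EBIT − I = R$1,277,990.20.
DCL = total CM / (EBIT − I) = R$2,340,745.20 / R$1,277,990.20 = 1.8316.
%ΔEPS = DCL × %ΔSales = 1.8316 × +22.0% = +40.3%.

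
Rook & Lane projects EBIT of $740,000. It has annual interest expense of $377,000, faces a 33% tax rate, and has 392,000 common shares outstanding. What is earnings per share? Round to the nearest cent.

Interest = $377,000.00, so EBT = $740,000 − $377,000.00 = $363,000.00.
Net income = $363,000.00 × (1 − 0.33) = $243,210.00.
Per share: $243,210.00 / 392,000 shares = $0.62.

$0.62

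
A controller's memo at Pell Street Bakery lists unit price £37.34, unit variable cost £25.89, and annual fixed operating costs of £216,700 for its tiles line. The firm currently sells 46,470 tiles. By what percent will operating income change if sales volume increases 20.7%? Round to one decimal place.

Contribution at this volume is 46,470 × £11.45 = £532,081.50.
EBIT = £532,081.50 − £216,700 = £315,381.50.
Degree of operating leverage = £532,081.50 / £315,381.50 = 1.6871.
%ΔEBIT = DOL × %ΔSales = 1.6871 × +20.7% = +34.9%.

+34.9%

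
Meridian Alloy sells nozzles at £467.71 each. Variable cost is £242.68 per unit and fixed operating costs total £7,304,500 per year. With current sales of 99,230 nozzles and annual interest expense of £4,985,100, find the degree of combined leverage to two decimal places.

At 99,230 units, contribution = 99,230 × £225.03 = £22,329,726.90.
Subtracting fixed costs: EBIT = £22,329,726.90 − £7,304,500 = £15,025,226.90. Interest = £4,985,100.00.
DOL = £22,329,726.90 ÷ £15,025,226.90 = 1.4861; DFL = £15,025,226.90 ÷ £10,040,126.90 = 1.4965.
DCL = DOL × DFL = 1.4861 × 1.4965 = 2.2239.

2.22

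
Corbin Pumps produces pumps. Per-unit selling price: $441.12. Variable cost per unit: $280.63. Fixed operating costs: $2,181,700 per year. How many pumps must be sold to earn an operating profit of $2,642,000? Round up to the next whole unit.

30,057 pumps

Contribution margin per unit = $441.12 − $280.63 = $160.49.
Required volume = (fixed costs + target profit) ÷ CM = ($2,181,700 + $2,642,000) ÷ $160.49 = 30,056.08, so 30,057 pumps.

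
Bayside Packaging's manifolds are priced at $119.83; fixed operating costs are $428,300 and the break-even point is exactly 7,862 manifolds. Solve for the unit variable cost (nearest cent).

At break-even, FC = Q × (P − VC), so P − VC = $428,300 ÷ 7,862 = $54.4772.
Variable cost per unit = $119.83 − $54.4772 = $65.35.

$65.35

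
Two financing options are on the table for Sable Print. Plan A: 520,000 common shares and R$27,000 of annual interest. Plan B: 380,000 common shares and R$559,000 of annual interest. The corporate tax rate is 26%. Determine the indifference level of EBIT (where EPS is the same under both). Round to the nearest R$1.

Set EPS_A = EPS_B: (EBIT − R$27,000)(1 − 0.26) ÷ 520,000 = (EBIT − R$559,000)(1 − 0.26) ÷ 380,000.
The (1 − t) factor cancels: (EBIT − 27,000) × 380,000 = (EBIT − 559,000) × 520,000.
EBIT × (520,000 − 380,000) = 559,000 × 520,000 − 27,000 × 380,000 = 280,420,000,000, so EBIT = 280,420,000,000 ÷ 140,000 = 2,003,000.00.

R$2,003,000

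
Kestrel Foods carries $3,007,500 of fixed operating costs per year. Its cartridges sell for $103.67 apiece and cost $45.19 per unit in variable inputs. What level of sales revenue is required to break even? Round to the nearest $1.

Contribution margin per unit = $103.67 − $45.19 = $58.48, a CM ratio of $58.48 ÷ $103.67 = 0.5641.
Break-even revenue = fixed costs × price ÷ CM = $3,007,500 × $103.67 ÷ $58.48 = $5,331,524.

$5,331,524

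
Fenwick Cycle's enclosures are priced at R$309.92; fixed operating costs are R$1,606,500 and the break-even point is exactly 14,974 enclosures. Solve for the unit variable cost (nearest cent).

R$202.63

At break-even, FC = Q × (P − VC), so P − VC = R$1,606,500 ÷ 14,974 = R$107.2860.
Variable cost per unit = R$309.92 − R$107.2860 = R$202.63.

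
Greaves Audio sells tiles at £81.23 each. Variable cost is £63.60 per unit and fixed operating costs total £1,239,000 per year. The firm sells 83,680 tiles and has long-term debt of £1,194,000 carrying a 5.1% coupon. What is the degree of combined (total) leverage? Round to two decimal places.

8.41

Total contribution margin = 83,680 × £17.63 = £1,475,278.40.
Subtracting fixed costs: EBIT = £1,475,278.40 − £1,239,000 = £236,278.40. Interest = £60,894.00, so EBIT − I = £175,384.40.
Degree of total leverage = total CM / (EBIT − interest) = £1,475,278.40 / £175,384.40 = 8.4117.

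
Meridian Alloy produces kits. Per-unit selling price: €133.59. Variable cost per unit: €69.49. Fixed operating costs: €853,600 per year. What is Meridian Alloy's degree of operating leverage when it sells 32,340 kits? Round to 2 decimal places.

Total contribution margin = 32,340 × €64.10 = €2,072,994.00.
Operating income = contribution − fixed costs = €2,072,994.00 − €853,600 = €1,219,394.00.
DOL = contribution ÷ EBIT = €2,072,994.00 ÷ €1,219,394.00 = 1.7000.

1.70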